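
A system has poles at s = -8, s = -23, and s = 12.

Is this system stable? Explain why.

Pole(s) at s = 12 are not in the left half-plane. System is unstable.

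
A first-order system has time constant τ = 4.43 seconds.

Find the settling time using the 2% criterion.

For first-order system, 2% settling time ≈ 4τ = 4 × 4.43 = 17.72 s.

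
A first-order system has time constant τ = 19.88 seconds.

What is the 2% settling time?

For first-order system, 2% settling time ≈ 4τ = 4 × 19.88 = 79.52 s.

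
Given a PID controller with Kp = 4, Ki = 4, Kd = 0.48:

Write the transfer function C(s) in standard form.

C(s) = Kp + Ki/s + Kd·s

Substituting values: C(s) = 4 + 4/s + 0.48s = (0.48s² + 4s + 4)/s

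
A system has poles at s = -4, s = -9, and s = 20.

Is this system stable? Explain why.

Pole(s) at s = 20 are not in the left half-plane. System is unstable.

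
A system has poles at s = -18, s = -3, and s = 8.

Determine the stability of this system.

Pole(s) at s = 8 are not in the left half-plane. System is unstable.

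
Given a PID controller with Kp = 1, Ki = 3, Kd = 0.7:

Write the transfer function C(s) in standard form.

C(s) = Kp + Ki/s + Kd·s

Substituting values: C(s) = 1 + 3/s + 0.7s = (0.7s² + s + 3)/s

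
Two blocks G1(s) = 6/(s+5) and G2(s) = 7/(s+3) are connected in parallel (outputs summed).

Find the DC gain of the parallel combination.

Parallel: G_eq = G1 + G2. DC gain = G1(0) + G2(0) = 6/5 + 7/3 = 1.2 + 2.3333 = 3.5333.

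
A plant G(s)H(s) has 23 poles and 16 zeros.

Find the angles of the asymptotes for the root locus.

n - m = 23 - 16 = 7. Angles: θk = (2k + 1)·180°/7 = 25.71°, 77.14°, 128.57°, 180°, 231.43°, 282.86°, 334.29°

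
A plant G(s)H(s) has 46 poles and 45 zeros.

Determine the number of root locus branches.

Root locus has n branches where n = number of poles = 46.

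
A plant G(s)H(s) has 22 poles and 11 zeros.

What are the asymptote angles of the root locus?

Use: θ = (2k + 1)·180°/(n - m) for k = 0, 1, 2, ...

n - m = 22 - 11 = 11. Angles: θk = (2k + 1)·180°/11 = 16.36°, 49.09°, 81.82°, 114.55°, 147.27°, 180°, 212.73°, 245.45°, 278.18°, 310.91°, 343.64°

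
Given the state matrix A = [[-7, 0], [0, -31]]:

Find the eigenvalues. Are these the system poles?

For diagonal matrix, eigenvalues are diagonal entries: λ₁ = -7, λ₂ = -31. Eigenvalues of A = system poles.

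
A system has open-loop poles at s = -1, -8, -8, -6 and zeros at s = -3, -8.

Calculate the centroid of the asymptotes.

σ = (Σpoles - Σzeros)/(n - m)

σ = (Σpoles - Σzeros)/(n - m) = (-23 - (-11))/(4 - 2) = -12/2 = -6.0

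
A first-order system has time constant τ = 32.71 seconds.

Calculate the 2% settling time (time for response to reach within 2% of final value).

For first-order system, 2% settling time ≈ 4τ = 4 × 32.71 = 130.84 s.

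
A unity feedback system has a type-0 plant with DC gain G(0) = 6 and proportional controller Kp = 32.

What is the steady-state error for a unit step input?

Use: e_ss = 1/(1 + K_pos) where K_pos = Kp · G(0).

K_pos = Kp · G(0) = 32 × 6 = 192. e_ss = 1/(1 + 192) = 0.0052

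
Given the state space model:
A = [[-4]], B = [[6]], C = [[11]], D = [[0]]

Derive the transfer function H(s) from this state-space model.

(sI - A)⁻¹ = 1/(s + 4). H(s) = 11 × 6/(s + 4) + 0 = 66/(s + 4).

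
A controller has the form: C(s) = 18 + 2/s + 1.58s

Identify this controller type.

This is a Proportional-Integral-Derivative (PID) controller.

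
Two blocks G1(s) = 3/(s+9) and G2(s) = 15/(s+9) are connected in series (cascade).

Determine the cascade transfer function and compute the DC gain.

Series: multiply transfer functions. G_eq = 3/(s+9) × 15/(s+9) = 45/((s+9)(s+9)). DC gain = 45/(9×9) = 0.5556.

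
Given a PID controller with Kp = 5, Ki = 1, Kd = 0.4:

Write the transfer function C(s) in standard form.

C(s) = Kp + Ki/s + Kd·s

Substituting values: C(s) = 5 + 1/s + 0.4s = (0.4s² + 5s + 1)/s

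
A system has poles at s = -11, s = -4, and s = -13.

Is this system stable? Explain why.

All poles are in the left half-plane. System is stable.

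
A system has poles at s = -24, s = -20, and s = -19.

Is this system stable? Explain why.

All poles are in the left half-plane. System is stable.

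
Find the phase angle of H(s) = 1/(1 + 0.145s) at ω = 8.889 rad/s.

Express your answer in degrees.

Phase = -arctan(ωτ) = -arctan(8.889 × 0.145) = -52.2°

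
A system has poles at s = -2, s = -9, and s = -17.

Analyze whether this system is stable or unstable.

All poles are in the left half-plane. System is stable.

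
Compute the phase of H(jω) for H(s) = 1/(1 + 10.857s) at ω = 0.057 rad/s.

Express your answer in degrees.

Phase = -arctan(ωτ) = -arctan(0.057 × 10.857) = -31.8°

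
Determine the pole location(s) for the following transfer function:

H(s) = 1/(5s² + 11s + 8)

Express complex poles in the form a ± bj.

Discriminant = 11² - 4×5×8 = 121 - 160 = -39 < 0, so the poles are a complex conjugate pair s = (-11 ± j√39)/(2×5). Real part = -11/(2×5) = -11/10 = -1.1; imaginary part = ±√39/(2×5) ≈ 0.6245. Poles: s = -1.1 ± 0.6245j.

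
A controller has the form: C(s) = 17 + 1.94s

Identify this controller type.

This is a Proportional-Derivative (PD) controller.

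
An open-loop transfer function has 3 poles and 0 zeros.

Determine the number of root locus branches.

Root locus has n branches where n = number of poles = 3.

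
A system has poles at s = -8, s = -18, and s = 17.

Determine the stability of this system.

Pole(s) at s = 17 are not in the left half-plane. System is unstable.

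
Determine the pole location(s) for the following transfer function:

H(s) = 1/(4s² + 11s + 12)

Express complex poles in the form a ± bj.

Discriminant = 11² - 4×4×12 = 121 - 192 = -71 < 0, so the poles are a complex conjugate pair s = (-11 ± j√71)/(2×4). Real part = -11/(2×4) = -11/8 = -1.375; imaginary part = ±√71/(2×4) ≈ 1.0533. Poles: s = -1.375 ± 1.0533j.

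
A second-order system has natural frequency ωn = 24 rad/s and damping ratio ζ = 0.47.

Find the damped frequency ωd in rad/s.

ωd = ωn√(1 - ζ²) = 24√(1 - 0.47²) = 21.18 rad/s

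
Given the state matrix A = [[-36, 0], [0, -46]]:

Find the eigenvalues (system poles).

For diagonal matrix, eigenvalues are diagonal entries: λ₁ = -36, λ₂ = -46.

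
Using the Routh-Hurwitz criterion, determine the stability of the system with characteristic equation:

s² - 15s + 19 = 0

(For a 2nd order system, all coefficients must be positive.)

Coefficients: 1, -15, 19. b=-15 not positive, so system is unstable.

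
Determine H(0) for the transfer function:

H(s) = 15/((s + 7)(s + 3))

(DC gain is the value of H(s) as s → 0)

DC gain = H(0) = 15/(7 × 3) = 15/21 = 0.7143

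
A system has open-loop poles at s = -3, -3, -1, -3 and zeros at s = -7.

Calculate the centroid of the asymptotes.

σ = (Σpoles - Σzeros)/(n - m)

σ = (Σpoles - Σzeros)/(n - m) = (-10 - (-7))/(4 - 1) = -3/3 = -1.0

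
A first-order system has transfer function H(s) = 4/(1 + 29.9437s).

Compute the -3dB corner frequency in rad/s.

Corner frequency = 1/τ = 1/29.9437 = 0.033 rad/s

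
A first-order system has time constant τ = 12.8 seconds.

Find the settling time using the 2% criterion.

For first-order system, 2% settling time ≈ 4τ = 4 × 12.8 = 51.2 s.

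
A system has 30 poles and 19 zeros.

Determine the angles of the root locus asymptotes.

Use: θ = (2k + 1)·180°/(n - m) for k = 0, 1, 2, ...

n - m = 30 - 19 = 11. Angles: θk = (2k + 1)·180°/11 = 16.36°, 49.09°, 81.82°, 114.55°, 147.27°, 180°, 212.73°, 245.45°, 278.18°, 310.91°, 343.64°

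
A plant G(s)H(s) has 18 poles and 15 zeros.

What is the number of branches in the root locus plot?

Root locus has n branches where n = number of poles = 18.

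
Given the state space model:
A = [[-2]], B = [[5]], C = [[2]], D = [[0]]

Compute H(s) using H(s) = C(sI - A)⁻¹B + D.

(sI - A)⁻¹ = 1/(s + 2). H(s) = 2 × 5/(s + 2) + 0 = 10/(s + 2).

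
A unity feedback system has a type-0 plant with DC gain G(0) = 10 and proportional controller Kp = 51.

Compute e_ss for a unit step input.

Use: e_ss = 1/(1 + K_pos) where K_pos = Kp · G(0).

K_pos = Kp · G(0) = 51 × 10 = 510. e_ss = 1/(1 + 510) = 0.0020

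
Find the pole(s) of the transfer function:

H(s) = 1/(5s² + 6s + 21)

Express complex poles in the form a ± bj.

Discriminant = 6² - 4×5×21 = 36 - 420 = -384 < 0, so the poles are a complex conjugate pair s = (-6 ± j√384)/(2×5). Real part = -6/(2×5) = -6/10 = -0.6; imaginary part = ±√384/(2×5) ≈ 1.9596. Poles: s = -0.6 ± 1.9596j.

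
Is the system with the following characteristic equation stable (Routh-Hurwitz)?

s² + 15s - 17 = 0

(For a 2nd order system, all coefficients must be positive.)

Coefficients: 1, 15, -17. c=-17 not positive, so system is unstable.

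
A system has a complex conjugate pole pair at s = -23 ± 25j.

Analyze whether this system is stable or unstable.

Real part of poles is -23 (< 0, left half-plane). Stable.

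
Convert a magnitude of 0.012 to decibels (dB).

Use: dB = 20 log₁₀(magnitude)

dB = 20 log₁₀(0.012) = -38.4 dB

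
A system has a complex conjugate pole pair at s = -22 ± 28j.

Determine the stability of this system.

Real part of poles is -22 (< 0, left half-plane). Stable.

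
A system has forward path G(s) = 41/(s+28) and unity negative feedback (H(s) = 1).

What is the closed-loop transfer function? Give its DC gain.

T(s) = G/(1+GH) = [41/(s+28)] / [1 + 41/(s+28)] = 41/(s+28+41) = 41/(s+69). DC gain = 41/69 = 0.5942.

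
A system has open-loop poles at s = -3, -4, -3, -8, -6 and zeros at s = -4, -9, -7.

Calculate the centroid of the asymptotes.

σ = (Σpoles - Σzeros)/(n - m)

σ = (Σpoles - Σzeros)/(n - m) = (-24 - (-20))/(5 - 3) = -4/2 = -2.0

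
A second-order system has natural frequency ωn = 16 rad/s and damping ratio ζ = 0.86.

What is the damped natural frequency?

ωd = ωn√(1 - ζ²) = 16√(1 - 0.86²) = 8.16 rad/s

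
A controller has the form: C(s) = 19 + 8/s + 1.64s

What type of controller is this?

This is a Proportional-Integral-Derivative (PID) controller.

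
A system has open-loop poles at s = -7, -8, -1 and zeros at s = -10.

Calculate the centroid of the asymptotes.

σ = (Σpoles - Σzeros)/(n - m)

σ = (Σpoles - Σzeros)/(n - m) = (-16 - (-10))/(3 - 1) = -6/2 = -3.0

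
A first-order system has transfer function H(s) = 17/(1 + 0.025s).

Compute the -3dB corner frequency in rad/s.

Corner frequency = 1/τ = 1/0.025 = 40.0 rad/s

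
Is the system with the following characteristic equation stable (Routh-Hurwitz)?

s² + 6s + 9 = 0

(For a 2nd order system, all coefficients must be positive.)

Coefficients: 1, 6, 9. All positive, so system is stable.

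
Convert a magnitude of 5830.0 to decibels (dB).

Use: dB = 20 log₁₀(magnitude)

dB = 20 log₁₀(5830.0) = 75.3 dB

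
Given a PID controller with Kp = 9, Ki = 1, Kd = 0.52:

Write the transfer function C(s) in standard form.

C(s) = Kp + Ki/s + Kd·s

Substituting values: C(s) = 9 + 1/s + 0.52s = (0.52s² + 9s + 1)/s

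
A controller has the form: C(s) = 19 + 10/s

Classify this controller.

This is a Proportional-Integral (PI) controller.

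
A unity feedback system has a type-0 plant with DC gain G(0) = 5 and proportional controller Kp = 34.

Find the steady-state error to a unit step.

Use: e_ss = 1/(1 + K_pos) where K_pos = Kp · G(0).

K_pos = Kp · G(0) = 34 × 5 = 170. e_ss = 1/(1 + 170) = 0.0058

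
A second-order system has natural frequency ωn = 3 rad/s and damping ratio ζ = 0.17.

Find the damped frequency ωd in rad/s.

ωd = ωn√(1 - ζ²) = 3√(1 - 0.17²) = 2.96 rad/s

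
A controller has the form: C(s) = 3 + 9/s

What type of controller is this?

This is a Proportional-Integral (PI) controller.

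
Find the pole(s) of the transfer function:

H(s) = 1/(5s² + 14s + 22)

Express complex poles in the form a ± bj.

Discriminant = 14² - 4×5×22 = 196 - 440 = -244 < 0, so the poles are a complex conjugate pair s = (-14 ± j√244)/(2×5). Real part = -14/(2×5) = -14/10 = -1.4; imaginary part = ±√244/(2×5) ≈ 1.5620. Poles: s = -1.4 ± 1.5620j.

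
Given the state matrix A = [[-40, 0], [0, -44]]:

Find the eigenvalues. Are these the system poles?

For diagonal matrix, eigenvalues are diagonal entries: λ₁ = -40, λ₂ = -44. Eigenvalues of A = system poles.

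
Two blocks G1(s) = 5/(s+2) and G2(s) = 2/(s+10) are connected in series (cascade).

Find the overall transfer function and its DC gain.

Series: multiply transfer functions. G_eq = 5/(s+2) × 2/(s+10) = 10/((s+2)(s+10)). DC gain = 10/(2×10) = 0.5.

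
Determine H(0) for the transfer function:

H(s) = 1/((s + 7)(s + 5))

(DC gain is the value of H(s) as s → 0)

DC gain = H(0) = 1/(7 × 5) = 1/35 = 0.0286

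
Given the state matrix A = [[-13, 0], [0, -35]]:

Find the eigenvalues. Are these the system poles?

For diagonal matrix, eigenvalues are diagonal entries: λ₁ = -13, λ₂ = -35. Eigenvalues of A = system poles.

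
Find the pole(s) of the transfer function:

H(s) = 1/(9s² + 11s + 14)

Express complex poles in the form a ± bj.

Discriminant = 11² - 4×9×14 = 121 - 504 = -383 < 0, so the poles are a complex conjugate pair s = (-11 ± j√383)/(2×9). Real part = -11/(2×9) = -11/18 ≈ -0.6111; imaginary part = ±√383/(2×9) ≈ 1.0872. Poles: s = -0.6111 ± 1.0872j.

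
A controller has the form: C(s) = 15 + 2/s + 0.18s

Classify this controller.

This is a Proportional-Integral-Derivative (PID) controller.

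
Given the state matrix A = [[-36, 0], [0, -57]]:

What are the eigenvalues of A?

For diagonal matrix, eigenvalues are diagonal entries: λ₁ = -36, λ₂ = -57.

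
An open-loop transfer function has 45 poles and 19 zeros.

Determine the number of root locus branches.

Root locus has n branches where n = number of poles = 45.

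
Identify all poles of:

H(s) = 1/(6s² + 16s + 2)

Discriminant = 16² - 4×6×2 = 256 - 48 = 208 > 0, so two distinct real poles. Using quadratic formula: s = (-16 ± √208)/(2×6) = (-16 ± √208)/12, with √208 ≈ 14.4222. s₁ ≈ -0.1315, s₂ ≈ -2.5352. Poles: s₁ = -0.1315, s₂ = -2.5352.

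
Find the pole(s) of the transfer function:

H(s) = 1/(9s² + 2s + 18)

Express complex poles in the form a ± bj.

Discriminant = 2² - 4×9×18 = 4 - 648 = -644 < 0, so the poles are a complex conjugate pair s = (-2 ± j√644)/(2×9). Real part = -2/(2×9) = -2/18 ≈ -0.1111; imaginary part = ±√644/(2×9) ≈ 1.4098. Poles: s = -0.1111 ± 1.4098j.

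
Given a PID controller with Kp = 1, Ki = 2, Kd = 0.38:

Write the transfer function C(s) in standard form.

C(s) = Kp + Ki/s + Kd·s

Substituting values: C(s) = 1 + 2/s + 0.38s = (0.38s² + s + 2)/s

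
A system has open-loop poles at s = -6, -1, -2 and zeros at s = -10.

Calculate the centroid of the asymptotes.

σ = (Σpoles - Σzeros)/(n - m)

σ = (Σpoles - Σzeros)/(n - m) = (-9 - (-10))/(3 - 1) = 1/2 = 0.5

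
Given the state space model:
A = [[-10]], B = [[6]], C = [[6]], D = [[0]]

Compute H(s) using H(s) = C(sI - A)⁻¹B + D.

(sI - A)⁻¹ = 1/(s + 10). H(s) = 6 × 6/(s + 10) + 0 = 36/(s + 10).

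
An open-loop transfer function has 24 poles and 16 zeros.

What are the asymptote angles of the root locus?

n - m = 24 - 16 = 8. Angles: θk = (2k + 1)·180°/8 = 22.5°, 67.5°, 112.5°, 157.5°, 202.5°, 247.5°, 292.5°, 337.5°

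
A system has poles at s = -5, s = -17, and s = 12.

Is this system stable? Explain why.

Pole(s) at s = 12 are not in the left half-plane. System is unstable.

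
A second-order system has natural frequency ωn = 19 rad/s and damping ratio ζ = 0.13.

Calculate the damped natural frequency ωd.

ωd = ωn√(1 - ζ²) = 19√(1 - 0.13²) = 18.84 rad/s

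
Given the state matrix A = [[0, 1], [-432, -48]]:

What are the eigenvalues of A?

det(A - λI) = λ² - (-48)λ + 432 = (λ - (-36))(λ - (-12)). Eigenvalues: -36, -12.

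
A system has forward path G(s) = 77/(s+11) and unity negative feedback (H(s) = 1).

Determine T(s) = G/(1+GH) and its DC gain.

T(s) = G/(1+GH) = [77/(s+11)] / [1 + 77/(s+11)] = 77/(s+11+77) = 77/(s+88). DC gain = 77/88 = 0.875.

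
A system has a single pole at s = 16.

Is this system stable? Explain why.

Pole at s = 16 is in the right half-plane. Unstable.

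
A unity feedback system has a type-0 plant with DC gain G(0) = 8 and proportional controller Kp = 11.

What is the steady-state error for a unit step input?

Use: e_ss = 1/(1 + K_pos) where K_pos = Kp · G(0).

K_pos = Kp · G(0) = 11 × 8 = 88. e_ss = 1/(1 + 88) = 0.0112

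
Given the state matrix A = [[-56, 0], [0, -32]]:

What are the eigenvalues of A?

For diagonal matrix, eigenvalues are diagonal entries: λ₁ = -56, λ₂ = -32.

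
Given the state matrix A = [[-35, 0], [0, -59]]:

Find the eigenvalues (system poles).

For diagonal matrix, eigenvalues are diagonal entries: λ₁ = -35, λ₂ = -59.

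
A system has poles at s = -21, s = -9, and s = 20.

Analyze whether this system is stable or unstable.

Pole(s) at s = 20 are not in the left half-plane. System is unstable.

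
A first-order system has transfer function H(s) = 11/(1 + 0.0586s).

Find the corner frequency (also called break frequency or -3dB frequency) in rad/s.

Corner frequency = 1/τ = 1/0.0586 = 17.065 rad/s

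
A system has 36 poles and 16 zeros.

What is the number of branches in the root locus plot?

Root locus has n branches where n = number of poles = 36.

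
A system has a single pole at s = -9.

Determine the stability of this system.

Pole at s = -9 is in the left half-plane. Stable.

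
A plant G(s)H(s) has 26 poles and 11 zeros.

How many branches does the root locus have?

Root locus has n branches where n = number of poles = 26.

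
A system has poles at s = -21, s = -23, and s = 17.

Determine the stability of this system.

Pole(s) at s = 17 are not in the left half-plane. System is unstable.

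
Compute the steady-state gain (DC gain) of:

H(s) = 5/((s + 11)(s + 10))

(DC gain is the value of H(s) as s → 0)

DC gain = H(0) = 5/(11 × 10) = 5/110 = 0.0455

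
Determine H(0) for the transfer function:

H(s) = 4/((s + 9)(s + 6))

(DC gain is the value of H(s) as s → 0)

DC gain = H(0) = 4/(9 × 6) = 4/54 = 0.0741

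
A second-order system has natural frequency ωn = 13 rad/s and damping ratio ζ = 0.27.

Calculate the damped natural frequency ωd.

ωd = ωn√(1 - ζ²) = 13√(1 - 0.27²) = 12.52 rad/s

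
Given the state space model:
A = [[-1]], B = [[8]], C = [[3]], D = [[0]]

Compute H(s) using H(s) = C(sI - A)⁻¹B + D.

(sI - A)⁻¹ = 1/(s + 1). H(s) = 3 × 8/(s + 1) + 0 = 24/(s + 1).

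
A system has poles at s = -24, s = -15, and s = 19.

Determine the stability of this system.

Pole(s) at s = 19 are not in the left half-plane. System is unstable.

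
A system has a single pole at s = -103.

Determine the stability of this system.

Pole at s = -103 is in the left half-plane. Stable.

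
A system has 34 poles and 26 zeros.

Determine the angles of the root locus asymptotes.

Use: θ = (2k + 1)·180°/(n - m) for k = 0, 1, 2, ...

n - m = 34 - 26 = 8. Angles: θk = (2k + 1)·180°/8 = 22.5°, 67.5°, 112.5°, 157.5°, 202.5°, 247.5°, 292.5°, 337.5°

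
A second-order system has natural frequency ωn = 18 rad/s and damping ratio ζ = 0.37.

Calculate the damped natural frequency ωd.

ωd = ωn√(1 - ζ²) = 18√(1 - 0.37²) = 16.72 rad/s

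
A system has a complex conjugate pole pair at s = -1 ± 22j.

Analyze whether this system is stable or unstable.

Real part of poles is -1 (< 0, left half-plane). Stable.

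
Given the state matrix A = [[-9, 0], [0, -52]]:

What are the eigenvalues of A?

For diagonal matrix, eigenvalues are diagonal entries: λ₁ = -9, λ₂ = -52.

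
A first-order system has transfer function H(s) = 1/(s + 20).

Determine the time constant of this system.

For H(s) = 1/(s + 1/τ), the pole is at -1/τ = -20, so τ = 1/20 = 0.05 s.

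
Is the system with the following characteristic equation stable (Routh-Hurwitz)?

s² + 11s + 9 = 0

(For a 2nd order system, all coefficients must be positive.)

Coefficients: 1, 11, 9. All positive, so system is stable.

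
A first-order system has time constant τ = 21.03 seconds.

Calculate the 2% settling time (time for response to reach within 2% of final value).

For first-order system, 2% settling time ≈ 4τ = 4 × 21.03 = 84.12 s.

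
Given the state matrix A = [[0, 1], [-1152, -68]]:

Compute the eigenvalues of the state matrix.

det(A - λI) = λ² - (-68)λ + 1152 = (λ - (-32))(λ - (-36)). Eigenvalues: -32, -36.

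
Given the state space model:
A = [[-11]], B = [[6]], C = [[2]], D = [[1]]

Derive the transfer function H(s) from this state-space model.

(sI - A)⁻¹ = 1/(s + 11). H(s) = 2×6/(s + 11) + 1 = (s + 23)/(s + 11).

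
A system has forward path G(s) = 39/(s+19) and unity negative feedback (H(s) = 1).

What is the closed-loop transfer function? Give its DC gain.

T(s) = G/(1+GH) = [39/(s+19)] / [1 + 39/(s+19)] = 39/(s+19+39) = 39/(s+58). DC gain = 39/58 = 0.6724.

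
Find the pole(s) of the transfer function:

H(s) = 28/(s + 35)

Pole is where denominator = 0: s + 35 = 0, so s = -35.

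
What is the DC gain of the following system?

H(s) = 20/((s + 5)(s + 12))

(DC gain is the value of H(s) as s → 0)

DC gain = H(0) = 20/(5 × 12) = 20/60 = 0.3333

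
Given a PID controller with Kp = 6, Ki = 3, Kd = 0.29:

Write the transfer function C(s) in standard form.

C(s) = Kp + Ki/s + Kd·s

Substituting values: C(s) = 6 + 3/s + 0.29s = (0.29s² + 6s + 3)/s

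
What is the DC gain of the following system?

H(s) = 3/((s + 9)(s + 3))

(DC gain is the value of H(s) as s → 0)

DC gain = H(0) = 3/(9 × 3) = 3/27 = 0.1111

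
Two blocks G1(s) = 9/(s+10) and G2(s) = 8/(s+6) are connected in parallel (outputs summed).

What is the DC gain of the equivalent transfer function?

Parallel: G_eq = G1 + G2. DC gain = G1(0) + G2(0) = 9/10 + 8/6 = 0.9 + 1.3333 = 2.2333.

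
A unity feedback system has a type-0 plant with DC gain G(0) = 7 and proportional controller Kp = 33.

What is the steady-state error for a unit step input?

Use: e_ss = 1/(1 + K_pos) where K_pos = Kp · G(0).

K_pos = Kp · G(0) = 33 × 7 = 231. e_ss = 1/(1 + 231) = 0.0043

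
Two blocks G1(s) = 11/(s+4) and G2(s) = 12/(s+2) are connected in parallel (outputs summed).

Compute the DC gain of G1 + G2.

Parallel: G_eq = G1 + G2. DC gain = G1(0) + G2(0) = 11/4 + 12/2 = 2.75 + 6 = 8.75.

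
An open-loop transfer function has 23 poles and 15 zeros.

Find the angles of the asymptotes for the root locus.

n - m = 23 - 15 = 8. Angles: θk = (2k + 1)·180°/8 = 22.5°, 67.5°, 112.5°, 157.5°, 202.5°, 247.5°, 292.5°, 337.5°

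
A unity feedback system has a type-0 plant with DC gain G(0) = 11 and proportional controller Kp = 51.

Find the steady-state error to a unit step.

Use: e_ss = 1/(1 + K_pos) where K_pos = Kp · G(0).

K_pos = Kp · G(0) = 51 × 11 = 561. e_ss = 1/(1 + 561) = 0.0018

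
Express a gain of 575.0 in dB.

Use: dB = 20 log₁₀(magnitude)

dB = 20 log₁₀(575.0) = 55.2 dB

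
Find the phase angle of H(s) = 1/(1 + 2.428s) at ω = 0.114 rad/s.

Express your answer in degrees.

Phase = -arctan(ωτ) = -arctan(0.114 × 2.428) = -15.5°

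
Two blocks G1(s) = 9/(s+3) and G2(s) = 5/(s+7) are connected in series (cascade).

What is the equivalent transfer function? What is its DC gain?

Series: multiply transfer functions. G_eq = 9/(s+3) × 5/(s+7) = 45/((s+3)(s+7)). DC gain = 45/(3×7) = 2.1429.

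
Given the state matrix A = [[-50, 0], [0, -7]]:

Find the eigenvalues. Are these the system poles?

For diagonal matrix, eigenvalues are diagonal entries: λ₁ = -50, λ₂ = -7. Eigenvalues of A = system poles.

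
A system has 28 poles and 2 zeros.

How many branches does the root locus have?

Root locus has n branches where n = number of poles = 28.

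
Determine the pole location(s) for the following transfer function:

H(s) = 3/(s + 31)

Pole is where denominator = 0: s + 31 = 0, so s = -31.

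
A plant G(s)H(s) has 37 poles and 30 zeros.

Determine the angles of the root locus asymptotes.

n - m = 37 - 30 = 7. Angles: θk = (2k + 1)·180°/7 = 25.71°, 77.14°, 128.57°, 180°, 231.43°, 282.86°, 334.29°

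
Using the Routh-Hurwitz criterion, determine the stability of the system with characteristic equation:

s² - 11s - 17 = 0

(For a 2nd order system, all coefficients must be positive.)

Coefficients: 1, -11, -17. b=-11, c=-17 not positive, so system is unstable.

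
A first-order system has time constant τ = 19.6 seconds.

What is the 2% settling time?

For first-order system, 2% settling time ≈ 4τ = 4 × 19.6 = 78.4 s.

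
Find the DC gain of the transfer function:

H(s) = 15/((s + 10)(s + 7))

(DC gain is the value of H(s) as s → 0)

DC gain = H(0) = 15/(10 × 7) = 15/70 = 0.2143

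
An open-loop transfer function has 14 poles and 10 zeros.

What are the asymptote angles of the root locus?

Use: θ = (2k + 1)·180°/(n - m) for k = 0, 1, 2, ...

n - m = 14 - 10 = 4. Angles: θk = (2k + 1)·180°/4 = 45°, 135°, 225°, 315°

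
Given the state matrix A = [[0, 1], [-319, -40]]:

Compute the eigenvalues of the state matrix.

det(A - λI) = λ² - (-40)λ + 319 = (λ - (-29))(λ - (-11)). Eigenvalues: -29, -11.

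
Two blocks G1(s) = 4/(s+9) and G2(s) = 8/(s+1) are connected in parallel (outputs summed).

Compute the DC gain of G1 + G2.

Parallel: G_eq = G1 + G2. DC gain = G1(0) + G2(0) = 4/9 + 8/1 = 0.4444 + 8 = 8.4444.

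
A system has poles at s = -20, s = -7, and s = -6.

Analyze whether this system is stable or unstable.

All poles are in the left half-plane. System is stable.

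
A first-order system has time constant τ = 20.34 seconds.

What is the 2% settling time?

For first-order system, 2% settling time ≈ 4τ = 4 × 20.34 = 81.36 s.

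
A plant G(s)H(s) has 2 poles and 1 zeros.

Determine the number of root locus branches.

Root locus has n branches where n = number of poles = 2.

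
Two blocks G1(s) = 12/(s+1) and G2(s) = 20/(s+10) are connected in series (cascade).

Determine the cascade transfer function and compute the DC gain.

Series: multiply transfer functions. G_eq = 12/(s+1) × 20/(s+10) = 240/((s+1)(s+10)). DC gain = 240/(1×10) = 24.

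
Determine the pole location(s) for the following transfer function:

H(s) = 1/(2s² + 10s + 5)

Discriminant = 10² - 4×2×5 = 100 - 40 = 60 > 0, so two distinct real poles. Using quadratic formula: s = (-10 ± √60)/(2×2) = (-10 ± √60)/4, with √60 ≈ 7.7460. s₁ ≈ -0.5635, s₂ ≈ -4.4365. Poles: s₁ = -0.5635, s₂ = -4.4365.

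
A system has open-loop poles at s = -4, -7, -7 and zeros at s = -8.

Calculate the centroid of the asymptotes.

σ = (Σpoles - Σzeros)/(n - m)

σ = (Σpoles - Σzeros)/(n - m) = (-18 - (-8))/(3 - 1) = -10/2 = -5.0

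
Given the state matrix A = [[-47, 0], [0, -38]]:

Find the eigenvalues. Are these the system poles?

For diagonal matrix, eigenvalues are diagonal entries: λ₁ = -47, λ₂ = -38. Eigenvalues of A = system poles.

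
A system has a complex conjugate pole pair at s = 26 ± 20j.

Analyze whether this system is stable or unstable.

Real part of poles is 26 (> 0, right half-plane). Unstable.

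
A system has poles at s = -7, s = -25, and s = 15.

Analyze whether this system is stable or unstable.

Pole(s) at s = 15 are not in the left half-plane. System is unstable.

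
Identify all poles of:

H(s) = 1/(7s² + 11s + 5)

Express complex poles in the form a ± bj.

Discriminant = 11² - 4×7×5 = 121 - 140 = -19 < 0, so the poles are a complex conjugate pair s = (-11 ± j√19)/(2×7). Real part = -11/(2×7) = -11/14 ≈ -0.7857; imaginary part = ±√19/(2×7) ≈ 0.3113. Poles: s = -0.7857 ± 0.3113j.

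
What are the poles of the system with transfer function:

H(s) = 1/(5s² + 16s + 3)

Discriminant = 16² - 4×5×3 = 256 - 60 = 196 > 0, so two distinct real poles. Using quadratic formula: s = (-16 ± √196)/(2×5) = (-16 ± √196)/10, with √196 = 14. s₁ = -2/10 = -0.2, s₂ = -30/10 = -3. Poles: s₁ = -0.2, s₂ = -3.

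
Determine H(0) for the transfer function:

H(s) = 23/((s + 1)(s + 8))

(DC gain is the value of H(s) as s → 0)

DC gain = H(0) = 23/(1 × 8) = 23/8 = 2.875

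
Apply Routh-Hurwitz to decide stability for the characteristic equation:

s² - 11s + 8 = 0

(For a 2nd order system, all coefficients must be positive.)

Coefficients: 1, -11, 8. b=-11 not positive, so system is unstable.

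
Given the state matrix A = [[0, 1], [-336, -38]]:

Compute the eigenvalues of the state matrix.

det(A - λI) = λ² - (-38)λ + 336 = (λ - (-14))(λ - (-24)). Eigenvalues: -14, -24.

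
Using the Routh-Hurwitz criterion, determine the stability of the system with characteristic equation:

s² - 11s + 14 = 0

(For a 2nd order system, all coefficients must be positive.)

Coefficients: 1, -11, 14. b=-11 not positive, so system is unstable.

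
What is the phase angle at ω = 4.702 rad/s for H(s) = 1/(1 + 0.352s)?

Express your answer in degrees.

Phase = -arctan(ωτ) = -arctan(4.702 × 0.352) = -58.9°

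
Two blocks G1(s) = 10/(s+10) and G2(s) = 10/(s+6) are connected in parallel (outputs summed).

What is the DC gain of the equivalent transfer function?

Parallel: G_eq = G1 + G2. DC gain = G1(0) + G2(0) = 10/10 + 10/6 = 1 + 1.6667 = 2.6667.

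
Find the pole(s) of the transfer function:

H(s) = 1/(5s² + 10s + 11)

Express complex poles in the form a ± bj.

Discriminant = 10² - 4×5×11 = 100 - 220 = -120 < 0, so the poles are a complex conjugate pair s = (-10 ± j√120)/(2×5). Real part = -10/(2×5) = -10/10 = -1; imaginary part = ±√120/(2×5) ≈ 1.0954. Poles: s = -1 ± 1.0954j.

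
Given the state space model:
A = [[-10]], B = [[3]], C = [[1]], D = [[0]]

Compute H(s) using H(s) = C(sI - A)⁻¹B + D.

(sI - A)⁻¹ = 1/(s + 10). H(s) = 1 × 3/(s + 10) + 0 = 3/(s + 10).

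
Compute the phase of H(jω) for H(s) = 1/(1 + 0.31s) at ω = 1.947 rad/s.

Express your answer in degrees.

Phase = -arctan(ωτ) = -arctan(1.947 × 0.31) = -31.1°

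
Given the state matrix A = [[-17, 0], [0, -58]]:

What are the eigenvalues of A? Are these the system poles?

For diagonal matrix, eigenvalues are diagonal entries: λ₁ = -17, λ₂ = -58. Eigenvalues of A = system poles.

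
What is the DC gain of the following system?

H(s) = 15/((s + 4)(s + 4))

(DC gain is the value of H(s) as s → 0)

DC gain = H(0) = 15/(4 × 4) = 15/16 = 0.9375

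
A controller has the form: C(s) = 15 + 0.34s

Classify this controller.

This is a Proportional-Derivative (PD) controller.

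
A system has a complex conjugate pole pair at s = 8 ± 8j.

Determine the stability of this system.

Real part of poles is 8 (> 0, right half-plane). Unstable.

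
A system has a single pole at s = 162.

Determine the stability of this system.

Pole at s = 162 is in the right half-plane. Unstable.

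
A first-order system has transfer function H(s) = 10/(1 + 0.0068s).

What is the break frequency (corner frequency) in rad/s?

Corner frequency = 1/τ = 1/0.0068 = 147.059 rad/s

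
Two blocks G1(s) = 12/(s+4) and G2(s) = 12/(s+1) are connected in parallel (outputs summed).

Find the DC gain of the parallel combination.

Parallel: G_eq = G1 + G2. DC gain = G1(0) + G2(0) = 12/4 + 12/1 = 3 + 12 = 15.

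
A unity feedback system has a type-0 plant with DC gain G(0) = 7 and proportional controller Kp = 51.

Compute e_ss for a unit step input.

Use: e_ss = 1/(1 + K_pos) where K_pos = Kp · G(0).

K_pos = Kp · G(0) = 51 × 7 = 357. e_ss = 1/(1 + 357) = 0.0028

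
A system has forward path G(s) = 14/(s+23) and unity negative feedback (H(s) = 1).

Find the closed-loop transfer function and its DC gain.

T(s) = G/(1+GH) = [14/(s+23)] / [1 + 14/(s+23)] = 14/(s+23+14) = 14/(s+37). DC gain = 14/37 = 0.3784.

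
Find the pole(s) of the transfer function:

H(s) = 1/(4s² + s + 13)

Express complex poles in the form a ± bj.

Discriminant = 1² - 4×4×13 = 1 - 208 = -207 < 0, so the poles are a complex conjugate pair s = (-1 ± j√207)/(2×4). Real part = -1/(2×4) = -1/8 = -0.125; imaginary part = ±√207/(2×4) ≈ 1.7984. Poles: s = -0.125 ± 1.7984j.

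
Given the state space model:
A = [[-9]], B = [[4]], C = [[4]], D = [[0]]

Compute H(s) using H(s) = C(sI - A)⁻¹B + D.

(sI - A)⁻¹ = 1/(s + 9). H(s) = 4 × 4/(s + 9) + 0 = 16/(s + 9).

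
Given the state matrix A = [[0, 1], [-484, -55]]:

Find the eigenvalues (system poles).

det(A - λI) = λ² - (-55)λ + 484 = (λ - (-11))(λ - (-44)). Eigenvalues: -11, -44.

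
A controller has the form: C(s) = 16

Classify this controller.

This is a Proportional (P) controller.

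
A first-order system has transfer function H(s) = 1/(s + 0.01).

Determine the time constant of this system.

For H(s) = 1/(s + 1/τ), the pole is at -1/τ = -0.01, so τ = 1/0.01 = 100 s.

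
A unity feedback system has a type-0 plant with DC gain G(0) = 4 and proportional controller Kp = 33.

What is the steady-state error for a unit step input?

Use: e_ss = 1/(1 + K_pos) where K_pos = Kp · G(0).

K_pos = Kp · G(0) = 33 × 4 = 132. e_ss = 1/(1 + 132) = 0.0075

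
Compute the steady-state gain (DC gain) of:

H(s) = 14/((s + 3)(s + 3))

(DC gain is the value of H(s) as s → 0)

DC gain = H(0) = 14/(3 × 3) = 14/9 = 1.5556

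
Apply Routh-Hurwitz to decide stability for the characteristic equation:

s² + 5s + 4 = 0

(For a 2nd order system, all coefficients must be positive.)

Coefficients: 1, 5, 4. All positive, so system is stable.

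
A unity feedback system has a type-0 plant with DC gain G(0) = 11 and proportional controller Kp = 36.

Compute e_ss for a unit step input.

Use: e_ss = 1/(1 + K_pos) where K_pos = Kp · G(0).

K_pos = Kp · G(0) = 36 × 11 = 396. e_ss = 1/(1 + 396) = 0.0025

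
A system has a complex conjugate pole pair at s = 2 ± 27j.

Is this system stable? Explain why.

Real part of poles is 2 (> 0, right half-plane). Unstable.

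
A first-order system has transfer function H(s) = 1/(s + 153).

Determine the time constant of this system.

For H(s) = 1/(s + 1/τ), the pole is at -1/τ = -153, so τ = 1/153 = 0.0065 s.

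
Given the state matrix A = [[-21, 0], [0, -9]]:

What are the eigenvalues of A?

For diagonal matrix, eigenvalues are diagonal entries: λ₁ = -21, λ₂ = -9.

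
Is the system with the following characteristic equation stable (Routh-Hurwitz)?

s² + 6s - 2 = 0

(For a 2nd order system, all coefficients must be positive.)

Coefficients: 1, 6, -2. c=-2 not positive, so system is unstable.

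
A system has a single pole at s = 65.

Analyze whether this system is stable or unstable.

Pole at s = 65 is in the right half-plane. Unstable.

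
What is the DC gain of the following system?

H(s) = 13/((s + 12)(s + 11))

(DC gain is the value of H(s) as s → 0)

DC gain = H(0) = 13/(12 × 11) = 13/132 = 0.0985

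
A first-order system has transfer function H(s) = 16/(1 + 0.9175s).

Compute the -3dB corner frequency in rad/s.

Corner frequency = 1/τ = 1/0.9175 = 1.09 rad/s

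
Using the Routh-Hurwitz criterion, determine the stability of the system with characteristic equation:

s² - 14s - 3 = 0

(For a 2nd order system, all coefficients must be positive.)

Coefficients: 1, -14, -3. b=-14, c=-3 not positive, so system is unstable.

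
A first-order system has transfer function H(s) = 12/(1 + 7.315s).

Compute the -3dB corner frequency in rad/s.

Corner frequency = 1/τ = 1/7.315 = 0.137 rad/s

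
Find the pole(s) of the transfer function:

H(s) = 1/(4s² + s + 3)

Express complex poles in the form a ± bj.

Discriminant = 1² - 4×4×3 = 1 - 48 = -47 < 0, so the poles are a complex conjugate pair s = (-1 ± j√47)/(2×4). Real part = -1/(2×4) = -1/8 = -0.125; imaginary part = ±√47/(2×4) ≈ 0.8570. Poles: s = -0.125 ± 0.8570j.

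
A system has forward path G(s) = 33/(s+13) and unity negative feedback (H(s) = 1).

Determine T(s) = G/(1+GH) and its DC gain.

T(s) = G/(1+GH) = [33/(s+13)] / [1 + 33/(s+13)] = 33/(s+13+33) = 33/(s+46). DC gain = 33/46 = 0.7174.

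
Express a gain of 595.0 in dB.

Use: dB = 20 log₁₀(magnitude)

dB = 20 log₁₀(595.0) = 55.5 dB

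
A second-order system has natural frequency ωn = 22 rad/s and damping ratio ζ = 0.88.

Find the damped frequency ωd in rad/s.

ωd = ωn√(1 - ζ²) = 22√(1 - 0.88²) = 10.45 rad/s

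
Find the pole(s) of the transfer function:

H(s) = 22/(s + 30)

Pole is where denominator = 0: s + 30 = 0, so s = -30.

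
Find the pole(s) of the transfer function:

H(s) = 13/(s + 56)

Pole is where denominator = 0: s + 56 = 0, so s = -56.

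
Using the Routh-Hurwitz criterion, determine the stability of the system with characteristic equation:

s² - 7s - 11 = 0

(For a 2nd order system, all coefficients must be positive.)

Coefficients: 1, -7, -11. b=-7, c=-11 not positive, so system is unstable.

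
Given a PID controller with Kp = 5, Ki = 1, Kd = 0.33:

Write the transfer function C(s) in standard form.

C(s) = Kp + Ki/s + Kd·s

Substituting values: C(s) = 5 + 1/s + 0.33s = (0.33s² + 5s + 1)/s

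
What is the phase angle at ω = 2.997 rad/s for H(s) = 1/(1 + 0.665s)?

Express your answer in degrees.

Phase = -arctan(ωτ) = -arctan(2.997 × 0.665) = -63.4°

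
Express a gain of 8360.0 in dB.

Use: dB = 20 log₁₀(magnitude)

dB = 20 log₁₀(8360.0) = 78.4 dB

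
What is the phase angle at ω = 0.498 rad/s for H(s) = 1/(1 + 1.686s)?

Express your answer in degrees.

Phase = -arctan(ωτ) = -arctan(0.498 × 1.686) = -40.0°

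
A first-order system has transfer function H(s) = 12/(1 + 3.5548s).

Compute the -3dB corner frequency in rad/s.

Corner frequency = 1/τ = 1/3.5548 = 0.281 rad/s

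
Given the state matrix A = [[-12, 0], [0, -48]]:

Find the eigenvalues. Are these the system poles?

For diagonal matrix, eigenvalues are diagonal entries: λ₁ = -12, λ₂ = -48. Eigenvalues of A = system poles.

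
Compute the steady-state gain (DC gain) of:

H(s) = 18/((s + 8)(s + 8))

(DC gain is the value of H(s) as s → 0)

DC gain = H(0) = 18/(8 × 8) = 18/64 = 0.28125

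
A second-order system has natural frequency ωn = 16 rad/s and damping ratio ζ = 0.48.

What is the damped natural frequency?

ωd = ωn√(1 - ζ²) = 16√(1 - 0.48²) = 14.04 rad/s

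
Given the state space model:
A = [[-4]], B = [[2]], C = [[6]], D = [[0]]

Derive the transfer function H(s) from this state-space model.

(sI - A)⁻¹ = 1/(s + 4). H(s) = 6 × 2/(s + 4) + 0 = 12/(s + 4).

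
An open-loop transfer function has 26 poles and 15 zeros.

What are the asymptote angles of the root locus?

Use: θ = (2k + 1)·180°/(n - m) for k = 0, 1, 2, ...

n - m = 26 - 15 = 11. Angles: θk = (2k + 1)·180°/11 = 16.36°, 49.09°, 81.82°, 114.55°, 147.27°, 180°, 212.73°, 245.45°, 278.18°, 310.91°, 343.64°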